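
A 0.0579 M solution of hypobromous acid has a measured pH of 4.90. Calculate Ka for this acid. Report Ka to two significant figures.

[H+] = 10^(-4.90) = 1.26 × 10^-5 M
At equilibrium [HA] = 0.0579 − 1.26 × 10^-5 = 5.79 × 10^-2 M
Ka = [H+][A-]/[HA] = (1.26 × 10^-5)² / 5.79 × 10^-2 = 2.7 × 10^-9

Ka = 2.7 × 10^-9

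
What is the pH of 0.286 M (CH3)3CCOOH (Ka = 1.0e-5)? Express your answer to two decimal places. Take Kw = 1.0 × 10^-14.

(CH3)3CCOOH ⇌ (CH3)3CCOO- + H+
From the ICE table, Ka = [H+]²/(0.286 − [H+]) = 1.0 × 10^-5.
Neglecting [H+] in the denominator: [H+] = √(1.0 × 10^-5 × 0.286) = 1.69 × 10^-3 M
([H+]/C₀ = 0.59% < 5%, so the approximation holds.)
pH = −log[H+] = −log(1.69 × 10^-3) = 2.77

pH = 2.77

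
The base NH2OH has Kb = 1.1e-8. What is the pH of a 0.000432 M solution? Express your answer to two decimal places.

pH = 8.34

NH2OH + H2O ⇌ NH3OH+ + OH-
From the ICE table, Kb = [OH-]²/(0.000432 − [OH-]) = 1.1 × 10^-8.
Since Kb ≪ C₀, [OH-] ≈ √(Kb·C₀) = 2.18 × 10^-6 M.
Check: 0.5% ionized — well under 5%, approximation valid.
pOH = −log(2.18 × 10^-6) = 5.66; pH = 14.00 − 5.66 = 8.34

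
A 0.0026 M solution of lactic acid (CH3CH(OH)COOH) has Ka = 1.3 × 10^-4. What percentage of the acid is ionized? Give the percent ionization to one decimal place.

CH3CH(OH)COOH ⇌ CH3CH(OH)COO- + H+; let x = [H+] at equilibrium.
Solve x² + 0.00013x − 3.38e-07 = 0 → x = 5.20 × 10^-4 M
% ionization = x/C₀ × 100% = 5.20 × 10^-4/0.0026 × 100% = 20.0%

20.0%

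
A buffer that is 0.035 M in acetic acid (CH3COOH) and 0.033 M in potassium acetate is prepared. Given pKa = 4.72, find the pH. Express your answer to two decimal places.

pH = 4.69

pH = pKa + log([A⁻]/[HA]) = 4.72 + log(0.033/0.035)
pH = 4.72 + (-0.026) = 4.69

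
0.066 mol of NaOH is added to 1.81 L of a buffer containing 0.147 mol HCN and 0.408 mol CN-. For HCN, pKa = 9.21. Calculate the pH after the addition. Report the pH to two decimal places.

OH- converts HCN to CN-: HCN → 0.081 mol, CN- → 0.474 mol.
pH = pKa + log(n_CN-/n_HCN) = 9.21 + log(0.474/0.081) = 9.21 + (+0.767)

pH = 9.98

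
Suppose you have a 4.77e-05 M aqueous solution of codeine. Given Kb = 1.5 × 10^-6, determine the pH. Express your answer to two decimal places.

C18H21NO3 + H2O ⇌ C18H22NO3+ + OH-
Kb = x²/(4.77e-05 − x) = 1.5 × 10^-6
The 5% rule fails; solving x² + Kb·x − Kb·C₀ = 0 exactly:
x = (−Kb + √(Kb² + 4·Kb·C₀))/2 = 7.74 × 10^-6 M
pOH = 5.11, so pH = 14.00 − pOH = 8.89

pH = 8.89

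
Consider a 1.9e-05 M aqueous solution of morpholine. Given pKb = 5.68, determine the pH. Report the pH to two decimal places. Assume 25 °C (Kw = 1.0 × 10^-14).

pH = 8.73

C4H8ONH + H2O ⇌ C4H8ONH2+ + OH-
Kb = 10^(−5.68) = 2.09 × 10^-6
Kb = [OH-]²/(1.9e-05 − [OH-]) = 2.09 × 10^-6
Here C₀/Kb ≈ 9.09, so the small-[OH-] approximation fails. Use the quadratic:
[OH-] = (−Kb + √(Kb² + 4·Kb·C₀))/2 = 5.34 × 10^-6 M
pOH = −log(5.34 × 10^-6) = 5.27; pH = 14.00 − 5.27 = 8.73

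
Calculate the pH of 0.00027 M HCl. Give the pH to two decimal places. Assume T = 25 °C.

pH = 3.57

HCl is a strong acid and dissociates completely, so [H+] = 0.00027 M.
pH = -log(0.00027) = 3.57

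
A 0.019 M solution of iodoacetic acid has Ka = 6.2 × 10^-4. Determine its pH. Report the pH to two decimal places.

pH = 2.50

ICH2COOH ⇌ ICH2COO- + H+
Ka = x²/(0.019 − x) = 6.2 × 10^-4
Here C₀/Ka ≈ 30.6, so the small-x approximation fails. Use the quadratic:
x = [−0.00062 + √(0.00062² + 4.71e-05)]/2 = 3.14 × 10^-3 M
pH = −log(3.14 × 10^-3) = 2.50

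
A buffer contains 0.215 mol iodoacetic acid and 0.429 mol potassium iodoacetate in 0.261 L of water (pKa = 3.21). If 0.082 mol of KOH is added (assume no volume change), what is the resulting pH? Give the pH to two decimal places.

pH = 3.79

OH- converts ICH2COOH to ICH2COO-: ICH2COOH → 0.133 mol, ICH2COO- → 0.511 mol.
pH = pKa + log(n_ICH2COO-/n_ICH2COOH) = 3.21 + log(0.511/0.133) = 3.21 + (+0.585)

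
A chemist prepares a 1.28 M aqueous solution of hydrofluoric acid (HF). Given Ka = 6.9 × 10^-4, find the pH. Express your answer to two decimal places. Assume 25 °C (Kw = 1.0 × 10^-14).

pH = 1.53

HF ⇌ F- + H+
From the ICE table, Ka = x²/(1.28 − x) = 6.9 × 10^-4.
Neglecting x in the denominator: x = √(6.9 × 10^-4 × 1.28) = 2.97 × 10^-2 M
Check: 2.3% ionized — well under 5%, approximation valid.
pH = −log(2.97 × 10^-2) = 1.53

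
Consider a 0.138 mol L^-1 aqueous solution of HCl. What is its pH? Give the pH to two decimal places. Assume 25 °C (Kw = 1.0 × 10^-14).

HCl is a strong acid and dissociates completely, so [H+] = 0.138 M.
pH = -log(0.138) = 0.86

pH = 0.86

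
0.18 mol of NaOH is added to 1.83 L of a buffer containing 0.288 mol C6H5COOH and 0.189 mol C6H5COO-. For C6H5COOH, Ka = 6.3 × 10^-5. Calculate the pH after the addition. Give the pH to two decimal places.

pH = 4.73

OH- converts C6H5COOH to C6H5COO-: C6H5COOH → 0.108 mol, C6H5COO- → 0.369 mol.
pKa = −log(6.3 × 10^-5) = 4.201
pH = pKa + log(n_C6H5COO-/n_C6H5COOH) = 4.201 + log(0.369/0.108) = 4.201 + (+0.534)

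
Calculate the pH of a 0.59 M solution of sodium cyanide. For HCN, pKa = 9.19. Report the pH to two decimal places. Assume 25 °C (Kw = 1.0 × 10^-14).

pH = 11.48

CN- is the conjugate base of the weak acid HCN.
Ka = 10^(−9.19) = 6.46 × 10^-10
Kb = Kw/Ka = 1.0×10^-14 / 6.46 × 10^-10 = 1.55 × 10^-5
Kb = [OH-]²/(0.59 − [OH-]) = 1.55 × 10^-5
Neglecting [OH-] in the denominator: [OH-] = √(1.55 × 10^-5 × 0.59) = 3.02 × 10^-3 M
([OH-]/C₀ = 0.51% < 5%, so the approximation holds.)
pOH = 2.52, so pH = 14.00 − pOH = 11.48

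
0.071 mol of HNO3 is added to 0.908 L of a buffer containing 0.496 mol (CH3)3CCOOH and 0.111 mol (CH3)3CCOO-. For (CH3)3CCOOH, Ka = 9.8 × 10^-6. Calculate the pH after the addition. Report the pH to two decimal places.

pH = 3.86

After neutralization: n((CH3)3CCOOH) = 0.567 mol, n((CH3)3CCOO-) = 0.04 mol.
pKa = −log(9.8 × 10^-6) = 5.009
Henderson–Hasselbalch with mole ratio 0.04/0.567: pH = 5.009 + (-1.152)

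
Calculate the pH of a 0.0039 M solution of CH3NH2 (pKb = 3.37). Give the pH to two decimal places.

CH3NH2 + H2O ⇌ CH3NH3+ + OH-
Kb = 10^(−3.37) = 4.27 × 10^-4
Kb = x²/(0.0039 − x) = 4.27 × 10^-4
Here C₀/Kb ≈ 9.13, so the small-x approximation fails. Use the quadratic:
x = [−0.000427 + √(0.000427² + 6.66e-06)]/2 = 1.09 × 10^-3 M
pOH = 2.96, so pH = 14.00 − pOH = 11.04

pH = 11.04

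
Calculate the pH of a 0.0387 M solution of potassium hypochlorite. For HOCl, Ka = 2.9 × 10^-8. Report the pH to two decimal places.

pH = 10.06

OCl- is the conjugate base of the weak acid HOCl.
Kb = Kw/Ka = 1.0×10^-14 / 2.9 × 10^-8 = 3.45 × 10^-7
Kb = x²/(0.0387 − x) = 3.45 × 10^-7
Since Kb ≪ C₀, x ≈ √(Kb·C₀) = 1.16 × 10^-4 M.
Check: 0.3% ionized — well under 5%, approximation valid.
pOH = 3.94, so pH = 14.00 − pOH = 10.06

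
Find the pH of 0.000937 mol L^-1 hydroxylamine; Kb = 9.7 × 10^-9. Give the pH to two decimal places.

pH = 8.48

NH2OH + H2O ⇌ NH3OH+ + OH-
Kb = [OH-]²/(0.000937 − [OH-]) = 9.7 × 10^-9
Assume [OH-] ≪ 0.000937: [OH-] ≈ √(9.7 × 10^-9 × 0.000937) = 3.01 × 10^-6 M
pOH = 5.52, so pH = 14.00 − pOH = 8.48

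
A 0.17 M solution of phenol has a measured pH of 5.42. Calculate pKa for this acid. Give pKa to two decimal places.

[H+] = 10^(-5.42) = 3.80 × 10^-6 M
At equilibrium [HA] = 0.17 − 3.80 × 10^-6 = 1.70 × 10^-1 M
Ka = [H+][A-]/[HA] = (3.80 × 10^-6)² / 1.70 × 10^-1 = 8.49 × 10^-11
pKa = -log(8.49 × 10^-11) = 10.07

pKa = 10.07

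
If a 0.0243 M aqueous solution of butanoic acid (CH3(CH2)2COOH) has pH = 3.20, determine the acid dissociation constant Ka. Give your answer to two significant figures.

Ka = 1.7 × 10^-5

[H+] = 10^(-3.20) = 6.31 × 10^-4 M
At equilibrium [HA] = 0.0243 − 6.31 × 10^-4 = 2.37 × 10^-2 M
Ka = [H+][A-]/[HA] = (6.31 × 10^-4)² / 2.37 × 10^-2 = 1.7 × 10^-5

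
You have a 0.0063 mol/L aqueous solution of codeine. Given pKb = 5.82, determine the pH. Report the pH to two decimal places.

C18H21NO3 + H2O ⇌ C18H22NO3+ + OH-
Kb = 10^(−5.82) = 1.51 × 10^-6
Let x = [OH-] at equilibrium. Kb = x²/(0.0063 − x).
Assume x ≪ 0.0063: x ≈ √(1.51 × 10^-6 × 0.0063) = 9.75 × 10^-5 M
(x/C₀ = 1.5% < 5%, so the approximation holds.)
pOH = −log(9.75 × 10^-5) = 4.01; pH = 14.00 − 4.01 = 9.99

pH = 9.99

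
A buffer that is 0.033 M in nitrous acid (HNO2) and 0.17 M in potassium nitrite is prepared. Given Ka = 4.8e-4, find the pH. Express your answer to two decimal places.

pKa = −log(4.8 × 10^-4) = 3.319
Henderson–Hasselbalch: pH = pKa + log([NO2-]/[HNO2]) = 3.319 + log(0.17/0.033)
pH = 3.319 + (+0.712) = 4.03

pH = 4.03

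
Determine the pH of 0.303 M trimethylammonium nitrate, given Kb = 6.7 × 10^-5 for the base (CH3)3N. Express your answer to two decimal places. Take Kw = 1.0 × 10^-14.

pH = 5.17

(CH3)3NH+ is the conjugate acid of the weak base (CH3)3N.
Ka = Kw/Kb = 1.0×10^-14 / 6.7 × 10^-5 = 1.49 × 10^-10
From the ICE table, Ka = [H+]²/(0.303 − [H+]) = 1.49 × 10^-10.
Neglecting [H+] in the denominator: [H+] = √(1.49 × 10^-10 × 0.303) = 6.72 × 10^-6 M
Check: 0.0022% ionized — well under 5%, approximation valid.
pH = −log(6.72 × 10^-6) = 5.17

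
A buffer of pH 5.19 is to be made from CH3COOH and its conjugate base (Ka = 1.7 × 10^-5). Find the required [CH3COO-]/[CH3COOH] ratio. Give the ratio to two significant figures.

ratio = 2.6

pKa = -log(1.7 × 10^-5) = 4.770
pH = pKa + log(r) ⇒ log(r) = 5.19 − 4.770 = +0.420
r = [CH3COO-]/[CH3COOH] = 10^(+0.420) = 2.63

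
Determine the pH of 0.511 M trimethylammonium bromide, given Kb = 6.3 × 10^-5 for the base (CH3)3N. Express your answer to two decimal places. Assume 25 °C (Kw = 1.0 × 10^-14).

(CH3)3NH+ is the conjugate acid of the weak base (CH3)3N.
Ka = Kw/Kb = 1.0×10^-14 / 6.3 × 10^-5 = 1.59 × 10^-10
Ka = [H+]²/(0.511 − [H+]) = 1.59 × 10^-10
Since Ka ≪ C₀, [H+] ≈ √(Ka·C₀) = 9.01 × 10^-6 M.
([H+]/C₀ = 0.0018% < 5%, so the approximation holds.)
pH = −log(9.01 × 10^-6) = 5.05

pH = 5.05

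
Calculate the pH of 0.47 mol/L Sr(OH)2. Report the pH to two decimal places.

Sr(OH)2 is a strong base (each formula unit releases 2 OH-); [OH-] = 0.94 M.
pOH = -log(0.94) = 0.03
pH = 14.00 - 0.03 = 13.97

pH = 13.97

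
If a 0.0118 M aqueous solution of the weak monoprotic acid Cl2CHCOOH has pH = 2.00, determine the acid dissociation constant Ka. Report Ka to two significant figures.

Ka = 5.6 × 10^-2

[H+] = 10^(-2.00) = 1.00 × 10^-2 M
At equilibrium [HA] = 0.0118 − 1.00 × 10^-2 = 1.80 × 10^-3 M
Ka = [H+][A-]/[HA] = (1.00 × 10^-2)² / 1.80 × 10^-3 = 5.6 × 10^-2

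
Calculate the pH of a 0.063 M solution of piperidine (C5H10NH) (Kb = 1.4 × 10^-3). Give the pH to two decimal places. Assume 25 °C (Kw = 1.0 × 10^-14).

C5H10NH + H2O ⇌ C5H10NH2+ + OH-
Kb = [OH-]²/(0.063 − [OH-]) = 1.4 × 10^-3
The 5% rule fails; solving [OH-]² + Kb·[OH-] − Kb·C₀ = 0 exactly:
[OH-] = (−Kb + √(Kb² + 4·Kb·C₀))/2 = 8.72 × 10^-3 M
pOH = 2.06, so pH = 14.00 − pOH = 11.94

pH = 11.94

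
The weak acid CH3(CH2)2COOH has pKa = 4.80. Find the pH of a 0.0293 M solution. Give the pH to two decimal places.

pH = 3.17

CH3(CH2)2COOH ⇌ CH3(CH2)2COO- + H+
Ka = 10^(−4.80) = 1.58 × 10^-5
Ka = [H+]²/(0.0293 − [H+]) = 1.58 × 10^-5
Neglecting [H+] in the denominator: [H+] = √(1.58 × 10^-5 × 0.0293) = 6.80 × 10^-4 M
pH = −log(6.80 × 10^-4) = 3.17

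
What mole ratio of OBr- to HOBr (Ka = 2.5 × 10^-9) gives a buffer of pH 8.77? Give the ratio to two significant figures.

pKa = -log(2.5 × 10^-9) = 8.602
pH = pKa + log(r) ⇒ log(r) = 8.77 − 8.602 = +0.168
r = [OBr-]/[HOBr] = 10^(+0.168) = 1.47

ratio = 1.5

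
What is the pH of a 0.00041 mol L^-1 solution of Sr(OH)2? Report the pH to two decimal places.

pH = 10.91

Sr(OH)2 is a strong base (each formula unit releases 2 OH-); [OH-] = 0.00082 M.
pOH = -log(0.00082) = 3.09
pH = 14.00 - 3.09 = 10.91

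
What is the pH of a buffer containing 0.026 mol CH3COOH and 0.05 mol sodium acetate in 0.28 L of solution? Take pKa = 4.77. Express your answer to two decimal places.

Using pH = pKa + log([base]/[acid]) with [base]/[acid] = 0.05/0.026:
pH = 4.77 + (+0.284) = 5.05

pH = 5.05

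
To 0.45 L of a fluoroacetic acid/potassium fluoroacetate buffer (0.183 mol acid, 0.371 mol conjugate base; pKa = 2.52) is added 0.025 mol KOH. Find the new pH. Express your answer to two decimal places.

After neutralization: n(FCH2COOH) = 0.158 mol, n(FCH2COO-) = 0.396 mol.
pH = pKa + log(n_FCH2COO-/n_FCH2COOH) = 2.52 + log(0.396/0.158) = 2.52 + (+0.399)

pH = 2.92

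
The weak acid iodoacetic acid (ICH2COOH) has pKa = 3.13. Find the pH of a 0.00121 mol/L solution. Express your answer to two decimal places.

pH = 3.19

ICH2COOH ⇌ ICH2COO- + H+
Ka = 10^(−3.13) = 7.41 × 10^-4
Let x = [H+] at equilibrium. Ka = x²/(0.00121 − x).
x is not negligible relative to C₀; solve x² + 0.000741·x − 8.97e-07 = 0.
x = [−0.000741 + √(0.000741² + 3.59e-06)]/2 = 6.46 × 10^-4 M
pH = −log(6.46 × 10^-4) = 3.19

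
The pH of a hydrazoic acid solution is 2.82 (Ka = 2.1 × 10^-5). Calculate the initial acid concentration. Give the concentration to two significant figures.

[H+] = 10^(-2.82) = 1.51 × 10^-3 M = x
Ka = x²/(C₀ − x) ⇒ C₀ = x + x²/Ka
C₀ = 1.51 × 10^-3 + (1.51 × 10^-3)²/(2.1 × 10^-5) = 1.10 × 10^-1 M

C₀ = 1.1 × 10^-1 M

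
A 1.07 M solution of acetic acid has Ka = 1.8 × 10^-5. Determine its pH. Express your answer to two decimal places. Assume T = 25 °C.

CH3COOH ⇌ CH3COO- + H+
Ka = x²/(1.07 − x) = 1.8 × 10^-5
Neglecting x in the denominator: x = √(1.8 × 10^-5 × 1.07) = 4.39 × 10^-3 M
(x/C₀ = 0.41% < 5%, so the approximation holds.)
pH = −log[H+] = −log(4.39 × 10^-3) = 2.36

pH = 2.36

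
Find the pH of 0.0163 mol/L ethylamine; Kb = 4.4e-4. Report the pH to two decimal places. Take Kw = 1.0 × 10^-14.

C2H5NH2 + H2O ⇌ C2H5NH3+ + OH-
From the ICE table, Kb = [OH-]²/(0.0163 − [OH-]) = 4.4 × 10^-4.
[OH-] is not negligible relative to C₀; solve [OH-]² + 0.00044·[OH-] − 7.17e-06 = 0.
[OH-] = [−0.00044 + √(0.00044² + 2.87e-05)]/2 = 2.47 × 10^-3 M
pOH = −log(2.47 × 10^-3) = 2.61; pH = 14.00 − 2.61 = 11.39

pH = 11.39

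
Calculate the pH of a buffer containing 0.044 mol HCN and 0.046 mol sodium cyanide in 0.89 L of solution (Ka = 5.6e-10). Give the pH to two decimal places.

pKa = −log(5.6 × 10^-10) = 9.252
Henderson–Hasselbalch: pH = pKa + log([CN-]/[HCN]) = 9.252 + log(0.046/0.044)
pH = 9.252 + (+0.019) = 9.27

pH = 9.27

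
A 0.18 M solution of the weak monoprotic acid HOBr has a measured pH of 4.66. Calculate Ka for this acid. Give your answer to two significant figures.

[H+] = 10^(-4.66) = 2.19 × 10^-5 M
At equilibrium [HA] = 0.18 − 2.19 × 10^-5 = 1.80 × 10^-1 M
Ka = [H+][A-]/[HA] = (2.19 × 10^-5)² / 1.80 × 10^-1 = 2.7 × 10^-9

Ka = 2.7 × 10^-9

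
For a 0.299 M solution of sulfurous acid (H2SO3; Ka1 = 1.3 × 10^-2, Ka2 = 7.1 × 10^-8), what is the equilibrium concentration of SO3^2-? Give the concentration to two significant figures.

7.1 × 10^-8 M

First ionization gives [H+] ≈ [HSO3-] = 5.62 × 10^-2 M.
Second step: Ka2 = [H+][SO3^2-]/[HSO3-] ≈ [SO3^2-] (since [H+] ≈ [HSO3-]).
So [SO3^2-] ≈ Ka2.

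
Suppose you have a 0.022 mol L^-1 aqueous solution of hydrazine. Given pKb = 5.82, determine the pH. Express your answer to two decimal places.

pH = 10.26

N2H4 + H2O ⇌ N2H5+ + OH-
Kb = 10^(−5.82) = 1.51 × 10^-6
Kb = x²/(0.022 − x) = 1.51 × 10^-6
Assume x ≪ 0.022: x ≈ √(1.51 × 10^-6 × 0.022) = 1.82 × 10^-4 M
(x/C₀ = 0.83% < 5%, so the approximation holds.)
pOH = −log(1.82 × 10^-4) = 3.74; pH = 14.00 − 3.74 = 10.26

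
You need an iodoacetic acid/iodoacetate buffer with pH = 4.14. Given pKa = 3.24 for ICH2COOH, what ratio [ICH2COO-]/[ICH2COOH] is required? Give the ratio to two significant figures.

pH = pKa + log(r) ⇒ log(r) = 4.14 − 3.24 = +0.90
r = [ICH2COO-]/[ICH2COOH] = 10^(+0.90) = 7.94

ratio = 7.9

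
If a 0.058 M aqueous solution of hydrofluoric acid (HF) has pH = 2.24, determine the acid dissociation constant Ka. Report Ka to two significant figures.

Ka = 6.3 × 10^-4

[H+] = 10^(-2.24) = 5.75 × 10^-3 M
At equilibrium [HA] = 0.058 − 5.75 × 10^-3 = 5.23 × 10^-2 M
Ka = [H+][A-]/[HA] = (5.75 × 10^-3)² / 5.23 × 10^-2 = 6.3 × 10^-4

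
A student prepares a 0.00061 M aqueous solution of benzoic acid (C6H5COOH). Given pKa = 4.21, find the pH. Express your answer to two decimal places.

C6H5COOH ⇌ C6H5COO- + H+
Ka = 10^(−4.21) = 6.17 × 10^-5
Ka = [H+]²/(0.00061 − [H+]) = 6.17 × 10^-5
The 5% rule fails; solving [H+]² + Ka·[H+] − Ka·C₀ = 0 exactly:
[H+] = [−6.17e-05 + √(6.17e-05² + 1.51e-07)]/2 = 1.66 × 10^-4 M
pH = −log[H+] = −log(1.66 × 10^-4) = 3.78

pH = 3.78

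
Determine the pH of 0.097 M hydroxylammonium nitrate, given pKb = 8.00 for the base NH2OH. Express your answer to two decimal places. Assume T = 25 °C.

pH = 3.51

NH3OH+ is the conjugate acid of the weak base NH2OH.
Kb = 10^(−8.00) = 1.00 × 10^-8
Ka = Kw/Kb = 1.0×10^-14 / 1.00 × 10^-8 = 1.00 × 10^-6
Let x = [H+] at equilibrium. Ka = x²/(0.097 − x).
Assume x ≪ 0.097: x ≈ √(1.00 × 10^-6 × 0.097) = 3.11 × 10^-4 M
(x/C₀ = 0.32% < 5%, so the approximation holds.)
pH = −log[H+] = −log(3.11 × 10^-4) = 3.51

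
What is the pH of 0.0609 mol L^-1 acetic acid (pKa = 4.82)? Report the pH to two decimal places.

pH = 3.02

CH3COOH ⇌ CH3COO- + H+
Ka = 10^(−4.82) = 1.51 × 10^-5
Let x = [H+] at equilibrium. Ka = x²/(0.0609 − x).
Neglecting x in the denominator: x = √(1.51 × 10^-5 × 0.0609) = 9.59 × 10^-4 M
Check: 1.6% ionized — well under 5%, approximation valid.
pH = −log(9.59 × 10^-4) = 3.02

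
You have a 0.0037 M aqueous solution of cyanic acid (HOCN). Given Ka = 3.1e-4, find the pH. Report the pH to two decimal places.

HOCN ⇌ OCN- + H+
From the ICE table, Ka = x²/(0.0037 − x) = 3.1 × 10^-4.
The 5% rule fails; solving x² + Ka·x − Ka·C₀ = 0 exactly:
x = [−0.00031 + √(0.00031² + 4.59e-06)]/2 = 9.27 × 10^-4 M
pH = −log(9.27 × 10^-4) = 3.03

pH = 3.03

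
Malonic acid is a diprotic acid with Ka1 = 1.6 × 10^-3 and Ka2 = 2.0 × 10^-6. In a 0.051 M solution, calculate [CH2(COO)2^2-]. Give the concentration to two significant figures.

2.0 × 10^-6 M

First ionization gives [H+] ≈ [CH2(COOH)COO-] = 8.27 × 10^-3 M.
Second step: Ka2 = [H+][CH2(COO)2^2-]/[CH2(COOH)COO-] ≈ [CH2(COO)2^2-] (since [H+] ≈ [CH2(COOH)COO-]).
So [CH2(COO)2^2-] ≈ Ka2.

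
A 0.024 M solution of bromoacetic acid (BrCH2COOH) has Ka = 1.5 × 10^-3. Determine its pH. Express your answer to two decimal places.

BrCH2COOH ⇌ BrCH2COO- + H+
Ka = [H+]²/(0.024 − [H+]) = 1.5 × 10^-3
[H+] is not negligible relative to C₀; solve [H+]² + 0.0015·[H+] − 3.6e-05 = 0.
[H+] = (−Ka + √(Ka² + 4·Ka·C₀))/2 = 5.30 × 10^-3 M
pH = −log(5.30 × 10^-3) = 2.28

pH = 2.28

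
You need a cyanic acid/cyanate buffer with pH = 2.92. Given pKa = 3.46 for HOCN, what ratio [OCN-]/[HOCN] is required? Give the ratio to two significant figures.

ratio = 0.29

pH = pKa + log(r) ⇒ log(r) = 2.92 − 3.46 = -0.54
r = [OCN-]/[HOCN] = 10^(-0.54) = 0.288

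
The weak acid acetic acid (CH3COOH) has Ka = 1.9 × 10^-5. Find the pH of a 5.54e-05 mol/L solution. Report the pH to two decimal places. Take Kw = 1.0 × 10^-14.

pH = 4.61

CH3COOH ⇌ CH3COO- + H+
Ka = [H+]²/(5.54e-05 − [H+]) = 1.9 × 10^-5
Here C₀/Ka ≈ 2.92, so the small-[H+] approximation fails. Use the quadratic:
[H+] = [−1.9e-05 + √(1.9e-05² + 4.21e-09)]/2 = 2.43 × 10^-5 M
pH = −log[H+] = −log(2.43 × 10^-5) = 4.61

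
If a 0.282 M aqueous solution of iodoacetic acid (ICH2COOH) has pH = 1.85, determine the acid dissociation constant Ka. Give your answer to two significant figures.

[H+] = 10^(-1.85) = 1.41 × 10^-2 M
At equilibrium [HA] = 0.282 − 1.41 × 10^-2 = 2.68 × 10^-1 M
Ka = [H+][A-]/[HA] = (1.41 × 10^-2)² / 2.68 × 10^-1 = 7.4 × 10^-4

Ka = 7.4 × 10^-4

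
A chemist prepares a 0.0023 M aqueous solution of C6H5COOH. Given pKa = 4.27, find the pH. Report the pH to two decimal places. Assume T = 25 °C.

pH = 3.49

C6H5COOH ⇌ C6H5COO- + H+
Ka = 10^(−4.27) = 5.37 × 10^-5
Ka = [H+]²/(0.0023 − [H+]) = 5.37 × 10^-5
[H+] is not negligible relative to C₀; solve [H+]² + 5.37e-05·[H+] − 1.24e-07 = 0.
[H+] = [−5.37e-05 + √(5.37e-05² + 4.94e-07)]/2 = 3.26 × 10^-4 M
pH = −log(3.26 × 10^-4) = 3.49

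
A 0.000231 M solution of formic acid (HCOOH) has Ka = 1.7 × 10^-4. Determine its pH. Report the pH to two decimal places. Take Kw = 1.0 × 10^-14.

pH = 3.88

HCOOH ⇌ HCOO- + H+
Ka = [H+]²/(0.000231 − [H+]) = 1.7 × 10^-4
The 5% rule fails; solving [H+]² + Ka·[H+] − Ka·C₀ = 0 exactly:
[H+] = (−Ka + √(Ka² + 4·Ka·C₀))/2 = 1.31 × 10^-4 M
pH = −log[H+] = −log(1.31 × 10^-4) = 3.88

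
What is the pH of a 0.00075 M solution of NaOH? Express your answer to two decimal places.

NaOH is a strong base; [OH-] = 0.00075 M.
pOH = -log(0.00075) = 3.12
pH = 14.00 - 3.12 = 10.88

pH = 10.88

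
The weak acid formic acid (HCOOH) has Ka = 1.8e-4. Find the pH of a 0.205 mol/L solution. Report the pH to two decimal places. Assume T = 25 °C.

HCOOH ⇌ HCOO- + H+
From the ICE table, Ka = [H+]²/(0.205 − [H+]) = 1.8 × 10^-4.
Since Ka ≪ C₀, [H+] ≈ √(Ka·C₀) = 6.07 × 10^-3 M.
([H+]/C₀ = 3% < 5%, so the approximation holds.)
pH = −log[H+] = −log(6.07 × 10^-3) = 2.22

pH = 2.22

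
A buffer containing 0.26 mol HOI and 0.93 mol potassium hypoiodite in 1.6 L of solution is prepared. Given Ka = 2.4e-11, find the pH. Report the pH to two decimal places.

pH = 11.17

pKa = −log(2.4 × 10^-11) = 10.620
Using pH = pKa + log([base]/[acid]) with [base]/[acid] = 0.93/0.26:
pH = 10.620 + (+0.554) = 11.17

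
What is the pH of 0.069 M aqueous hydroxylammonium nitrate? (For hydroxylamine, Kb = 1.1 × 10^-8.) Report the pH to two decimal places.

pH = 3.60

NH3OH+ is the conjugate acid of the weak base NH2OH.
Ka = Kw/Kb = 1.0×10^-14 / 1.1 × 10^-8 = 9.09 × 10^-7
From the ICE table, Ka = x²/(0.069 − x) = 9.09 × 10^-7.
Neglecting x in the denominator: x = √(9.09 × 10^-7 × 0.069) = 2.50 × 10^-4 M
pH = −log[H+] = −log(2.50 × 10^-4) = 3.60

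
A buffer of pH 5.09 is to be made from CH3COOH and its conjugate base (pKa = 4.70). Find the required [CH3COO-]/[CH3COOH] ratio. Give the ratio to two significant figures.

ratio = 2.5

pH = pKa + log(r) ⇒ log(r) = 5.09 − 4.70 = +0.39
r = [CH3COO-]/[CH3COOH] = 10^(+0.39) = 2.45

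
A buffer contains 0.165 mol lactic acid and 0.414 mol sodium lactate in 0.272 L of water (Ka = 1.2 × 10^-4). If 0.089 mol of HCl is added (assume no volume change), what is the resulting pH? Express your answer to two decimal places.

pH = 4.03

Added H+ converts CH3CH(OH)COO- to CH3CH(OH)COOH: CH3CH(OH)COOH → 0.254 mol, CH3CH(OH)COO- → 0.325 mol.
pKa = −log(1.2 × 10^-4) = 3.921
pH = pKa + log([A⁻]/[HA]) = 3.921 + log(0.325/0.254) = 3.921 +0.107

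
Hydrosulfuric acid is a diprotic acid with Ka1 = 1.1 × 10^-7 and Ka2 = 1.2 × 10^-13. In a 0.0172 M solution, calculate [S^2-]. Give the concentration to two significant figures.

First ionization gives [H+] ≈ [HS-] = 4.35 × 10^-5 M.
Second step: Ka2 = [H+][S^2-]/[HS-] ≈ [S^2-] (since [H+] ≈ [HS-]).
So [S^2-] ≈ Ka2.

1.2 × 10^-13 M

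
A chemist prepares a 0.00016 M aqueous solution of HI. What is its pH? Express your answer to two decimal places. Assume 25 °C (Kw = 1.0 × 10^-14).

HI is a strong acid and dissociates completely, so [H+] = 0.00016 M.
pH = -log(0.00016) = 3.80

pH = 3.80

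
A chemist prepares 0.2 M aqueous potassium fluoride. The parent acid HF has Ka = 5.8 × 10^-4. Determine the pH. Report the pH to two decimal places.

F- is the conjugate base of the weak acid HF.
Kb = Kw/Ka = 1.0×10^-14 / 5.8 × 10^-4 = 1.72 × 10^-11
From the ICE table, Kb = x²/(0.2 − x) = 1.72 × 10^-11.
Neglecting x in the denominator: x = √(1.72 × 10^-11 × 0.2) = 1.85 × 10^-6 M
pOH = 5.73, so pH = 14.00 − pOH = 8.27

pH = 8.27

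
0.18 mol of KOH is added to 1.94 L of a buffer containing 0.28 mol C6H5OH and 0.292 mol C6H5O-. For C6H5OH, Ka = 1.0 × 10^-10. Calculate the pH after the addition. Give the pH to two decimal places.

OH- converts C6H5OH to C6H5O-: C6H5OH → 0.1 mol, C6H5O- → 0.472 mol.
pKa = −log(1.0 × 10^-10) = 10.000
pH = pKa + log([A⁻]/[HA]) = 10.000 + log(0.472/0.1) = 10.000 +0.674

pH = 10.67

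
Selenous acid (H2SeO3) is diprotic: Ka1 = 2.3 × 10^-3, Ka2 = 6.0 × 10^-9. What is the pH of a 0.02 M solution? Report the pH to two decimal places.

pH = 2.24

Since Ka1 ≫ Ka2, the first ionization dominates [H+].
Ka1 = x²/(0.02 − x) = 2.3 × 10^-3
Solving the quadratic: x = (−Ka1 + √(Ka1² + 4·Ka1·C₀))/2 = 5.73 × 10^-3 M
pH = −log(5.73 × 10^-3) = 2.24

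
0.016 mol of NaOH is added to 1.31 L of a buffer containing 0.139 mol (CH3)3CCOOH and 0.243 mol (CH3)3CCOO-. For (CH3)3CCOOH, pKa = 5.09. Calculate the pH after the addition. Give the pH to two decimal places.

After neutralization: n((CH3)3CCOOH) = 0.123 mol, n((CH3)3CCOO-) = 0.259 mol.
Henderson–Hasselbalch with mole ratio 0.259/0.123: pH = 5.09 + (+0.323)

pH = 5.41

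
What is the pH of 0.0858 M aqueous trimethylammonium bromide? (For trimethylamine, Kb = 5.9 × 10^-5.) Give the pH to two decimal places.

(CH3)3NH+ is the conjugate acid of the weak base (CH3)3N.
Ka = Kw/Kb = 1.0×10^-14 / 5.9 × 10^-5 = 1.69 × 10^-10
Ka = x²/(0.0858 − x) = 1.69 × 10^-10
Since Ka ≪ C₀, x ≈ √(Ka·C₀) = 3.81 × 10^-6 M.
pH = −log(3.81 × 10^-6) = 5.42

pH = 5.42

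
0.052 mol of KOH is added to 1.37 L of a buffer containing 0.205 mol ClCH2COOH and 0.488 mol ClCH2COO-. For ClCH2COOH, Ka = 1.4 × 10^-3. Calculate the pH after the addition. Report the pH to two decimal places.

pH = 3.40

After neutralization: n(ClCH2COOH) = 0.153 mol, n(ClCH2COO-) = 0.54 mol.
pKa = −log(1.4 × 10^-3) = 2.854
pH = pKa + log(n_ClCH2COO-/n_ClCH2COOH) = 2.854 + log(0.54/0.153) = 2.854 + (+0.548)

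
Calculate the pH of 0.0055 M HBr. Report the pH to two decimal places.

pH = 2.26

HBr is a strong acid and dissociates completely, so [H+] = 0.0055 M.
pH = -log(0.0055) = 2.26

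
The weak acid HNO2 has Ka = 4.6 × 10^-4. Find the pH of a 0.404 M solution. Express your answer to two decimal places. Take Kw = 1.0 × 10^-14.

pH = 1.87

HNO2 ⇌ NO2- + H+
From the ICE table, Ka = x²/(0.404 − x) = 4.6 × 10^-4.
Since Ka ≪ C₀, x ≈ √(Ka·C₀) = 1.36 × 10^-2 M.
(x/C₀ = 3.4% < 5%, so the approximation holds.)
pH = −log[H+] = −log(1.36 × 10^-2) = 1.87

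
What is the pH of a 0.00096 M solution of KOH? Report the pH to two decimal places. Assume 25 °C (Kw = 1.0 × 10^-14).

KOH is a strong base; [OH-] = 0.00096 M.
pOH = -log(0.00096) = 3.02
pH = 14.00 - 3.02 = 10.98

pH = 10.98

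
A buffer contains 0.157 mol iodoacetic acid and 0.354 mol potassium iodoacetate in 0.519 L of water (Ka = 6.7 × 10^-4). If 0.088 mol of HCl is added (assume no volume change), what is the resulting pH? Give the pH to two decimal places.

Added H+ converts ICH2COO- to ICH2COOH: ICH2COOH → 0.245 mol, ICH2COO- → 0.266 mol.
pKa = −log(6.7 × 10^-4) = 3.174
pH = pKa + log(n_ICH2COO-/n_ICH2COOH) = 3.174 + log(0.266/0.245) = 3.174 + (+0.036)

pH = 3.21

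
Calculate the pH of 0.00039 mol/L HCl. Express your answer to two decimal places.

HCl is a strong acid and dissociates completely, so [H+] = 0.00039 M.
pH = -log(0.00039) = 3.41

pH = 3.41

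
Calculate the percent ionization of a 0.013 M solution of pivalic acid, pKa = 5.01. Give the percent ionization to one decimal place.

2.7%

(CH3)3CCOOH ⇌ (CH3)3CCOO- + H+; let x = [H+] at equilibrium.
Ka = 10^(−5.01) = 9.77 × 10^-6
x ≈ √(Ka·C₀) = √(9.77 × 10^-6 × 0.013) = 3.56 × 10^-4 M
% ionization = x/C₀ × 100% = 3.56 × 10^-4/0.013 × 100% = 2.7%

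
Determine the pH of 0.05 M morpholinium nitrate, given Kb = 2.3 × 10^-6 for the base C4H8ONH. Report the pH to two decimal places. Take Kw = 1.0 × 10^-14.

C4H8ONH2+ is the conjugate acid of the weak base C4H8ONH.
Ka = Kw/Kb = 1.0×10^-14 / 2.3 × 10^-6 = 4.35 × 10^-9
From the ICE table, Ka = x²/(0.05 − x) = 4.35 × 10^-9.
Neglecting x in the denominator: x = √(4.35 × 10^-9 × 0.05) = 1.47 × 10^-5 M
pH = −log[H+] = −log(1.47 × 10^-5) = 4.83

pH = 4.83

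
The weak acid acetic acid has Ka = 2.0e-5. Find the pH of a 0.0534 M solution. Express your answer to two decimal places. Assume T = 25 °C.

pH = 2.99

CH3COOH ⇌ CH3COO- + H+
From the ICE table, Ka = x²/(0.0534 − x) = 2.0 × 10^-5.
Neglecting x in the denominator: x = √(2.0 × 10^-5 × 0.0534) = 1.03 × 10^-3 M
pH = −log(1.03 × 10^-3) = 2.99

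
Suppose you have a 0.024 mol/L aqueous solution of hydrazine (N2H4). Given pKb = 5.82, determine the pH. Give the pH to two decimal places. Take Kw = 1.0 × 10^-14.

N2H4 + H2O ⇌ N2H5+ + OH-
Kb = 10^(−5.82) = 1.51 × 10^-6
From the ICE table, Kb = x²/(0.024 − x) = 1.51 × 10^-6.
Assume x ≪ 0.024: x ≈ √(1.51 × 10^-6 × 0.024) = 1.90 × 10^-4 M
pOH = −log(1.90 × 10^-4) = 3.72; pH = 14.00 − 3.72 = 10.28

pH = 10.28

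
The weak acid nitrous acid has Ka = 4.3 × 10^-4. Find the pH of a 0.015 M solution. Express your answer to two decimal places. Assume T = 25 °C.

pH = 2.63

HNO2 ⇌ NO2- + H+
From the ICE table, Ka = [H+]²/(0.015 − [H+]) = 4.3 × 10^-4.
[H+] is not negligible relative to C₀; solve [H+]² + 0.00043·[H+] − 6.45e-06 = 0.
[H+] = (−Ka + √(Ka² + 4·Ka·C₀))/2 = 2.33 × 10^-3 M
pH = −log(2.33 × 10^-3) = 2.63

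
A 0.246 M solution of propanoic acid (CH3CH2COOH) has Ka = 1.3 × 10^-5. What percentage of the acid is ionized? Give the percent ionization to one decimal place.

CH3CH2COOH ⇌ CH3CH2COO- + H+; let x = [H+] at equilibrium.
x ≈ √(Ka·C₀) = √(1.3 × 10^-5 × 0.246) = 1.79 × 10^-3 M
% ionization = x/C₀ × 100% = 1.79 × 10^-3/0.246 × 100% = 0.7%

0.7%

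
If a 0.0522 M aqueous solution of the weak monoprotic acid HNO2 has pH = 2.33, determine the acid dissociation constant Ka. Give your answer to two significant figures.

Ka = 4.6 × 10^-4

[H+] = 10^(-2.33) = 4.68 × 10^-3 M
At equilibrium [HA] = 0.0522 − 4.68 × 10^-3 = 4.75 × 10^-2 M
Ka = [H+][A-]/[HA] = (4.68 × 10^-3)² / 4.75 × 10^-2 = 4.6 × 10^-4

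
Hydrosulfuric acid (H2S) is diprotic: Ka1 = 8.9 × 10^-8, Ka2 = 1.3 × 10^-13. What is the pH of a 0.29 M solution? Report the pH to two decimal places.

Since Ka1 ≫ Ka2, the first ionization dominates [H+].
Ka1 = x²/(0.29 − x) = 8.9 × 10^-8
x ≈ √(8.9 × 10^-8 × 0.29) = 1.61 × 10^-4 M
pH = −log(1.61 × 10^-4) = 3.79

pH = 3.79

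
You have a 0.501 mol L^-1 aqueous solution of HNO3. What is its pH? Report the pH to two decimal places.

HNO3 is a strong acid and dissociates completely, so [H+] = 0.501 M.
pH = -log(0.501) = 0.30

pH = 0.30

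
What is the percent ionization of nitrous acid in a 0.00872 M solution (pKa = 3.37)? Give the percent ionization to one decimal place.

19.8%

HNO2 ⇌ NO2- + H+; let x = [H+] at equilibrium.
Ka = 10^(−3.37) = 4.27 × 10^-4
Ka = x²/(C₀ − x); solving the quadratic gives x = 1.73 × 10^-3 M.
Fraction ionized = 1.73 × 10^-3 / 0.00872 = 0.1984 → 19.8%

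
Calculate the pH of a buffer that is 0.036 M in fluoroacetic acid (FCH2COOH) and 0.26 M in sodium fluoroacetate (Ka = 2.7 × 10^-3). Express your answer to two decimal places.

pKa = −log(2.7 × 10^-3) = 2.569
pH = pKa + log([A⁻]/[HA]) = 2.569 + log(0.26/0.036)
pH = 2.569 + (+0.859) = 3.43

pH = 3.43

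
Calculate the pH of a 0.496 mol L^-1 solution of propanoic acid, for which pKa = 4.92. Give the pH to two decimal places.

pH = 2.61

CH3CH2COOH ⇌ CH3CH2COO- + H+
Ka = 10^(−4.92) = 1.20 × 10^-5
From the ICE table, Ka = x²/(0.496 − x) = 1.20 × 10^-5.
Assume x ≪ 0.496: x ≈ √(1.20 × 10^-5 × 0.496) = 2.44 × 10^-3 M
pH = −log[H+] = −log(2.44 × 10^-3) = 2.61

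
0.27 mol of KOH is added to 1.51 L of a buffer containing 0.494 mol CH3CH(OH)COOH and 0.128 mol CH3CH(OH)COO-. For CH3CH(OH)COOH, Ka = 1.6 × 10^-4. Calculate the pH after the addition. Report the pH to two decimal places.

OH- converts CH3CH(OH)COOH to CH3CH(OH)COO-: CH3CH(OH)COOH → 0.224 mol, CH3CH(OH)COO- → 0.398 mol.
pKa = −log(1.6 × 10^-4) = 3.796
pH = pKa + log([A⁻]/[HA]) = 3.796 + log(0.398/0.224) = 3.796 +0.250

pH = 4.05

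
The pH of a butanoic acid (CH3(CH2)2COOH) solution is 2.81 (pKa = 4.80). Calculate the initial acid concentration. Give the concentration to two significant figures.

C₀ = 1.5 × 10^-1 M

[H+] = 10^(-2.81) = 1.55 × 10^-3 M = x
Ka = 10^(−4.80) = 1.58 × 10^-5
Ka = x²/(C₀ − x) ⇒ C₀ = x + x²/Ka
C₀ = 1.55 × 10^-3 + (1.55 × 10^-3)²/(1.58 × 10^-5) = 1.54 × 10^-1 M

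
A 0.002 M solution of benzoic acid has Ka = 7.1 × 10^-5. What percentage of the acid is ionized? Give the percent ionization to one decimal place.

17.1%

C6H5COOH ⇌ C6H5COO- + H+; let x = [H+] at equilibrium.
Ka = x²/(C₀ − x); solving the quadratic gives x = 3.43 × 10^-4 M.
% ionization = x/C₀ × 100% = 3.43 × 10^-4/0.002 × 100% = 17.1%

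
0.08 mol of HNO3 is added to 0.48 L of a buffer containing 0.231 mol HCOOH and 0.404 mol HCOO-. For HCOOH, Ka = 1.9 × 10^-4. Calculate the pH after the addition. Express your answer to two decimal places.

pH = 3.74

After neutralization: n(HCOOH) = 0.311 mol, n(HCOO-) = 0.324 mol.
pKa = −log(1.9 × 10^-4) = 3.721
Henderson–Hasselbalch with mole ratio 0.324/0.311: pH = 3.721 + (+0.018)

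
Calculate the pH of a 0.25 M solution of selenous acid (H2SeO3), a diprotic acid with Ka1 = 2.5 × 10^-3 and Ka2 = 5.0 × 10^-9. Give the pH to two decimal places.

pH = 1.62

Ka1 ≫ Ka2, so treat the first dissociation as the only significant source of H+.
Ka1 = x²/(0.25 − x) = 2.5 × 10^-3
Solving the quadratic: x = (−Ka1 + √(Ka1² + 4·Ka1·C₀))/2 = 2.38 × 10^-2 M
pH = −log(2.38 × 10^-2) = 1.62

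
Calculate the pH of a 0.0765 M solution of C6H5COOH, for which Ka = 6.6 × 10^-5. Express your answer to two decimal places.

C6H5COOH ⇌ C6H5COO- + H+
Ka = [H+]²/(0.0765 − [H+]) = 6.6 × 10^-5
Assume [H+] ≪ 0.0765: [H+] ≈ √(6.6 × 10^-5 × 0.0765) = 2.25 × 10^-3 M
([H+]/C₀ = 2.9% < 5%, so the approximation holds.)
pH = −log(2.25 × 10^-3) = 2.65

pH = 2.65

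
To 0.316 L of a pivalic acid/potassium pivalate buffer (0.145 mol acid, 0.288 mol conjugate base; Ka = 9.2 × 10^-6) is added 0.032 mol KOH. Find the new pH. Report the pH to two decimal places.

pH = 5.49

After neutralization: n((CH3)3CCOOH) = 0.113 mol, n((CH3)3CCOO-) = 0.32 mol.
pKa = −log(9.2 × 10^-6) = 5.036
pH = pKa + log([A⁻]/[HA]) = 5.036 + log(0.32/0.113) = 5.036 +0.452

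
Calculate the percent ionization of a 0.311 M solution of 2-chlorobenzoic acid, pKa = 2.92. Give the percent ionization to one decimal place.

6.0%

ClC6H4COOH ⇌ ClC6H4COO- + H+; let x = [H+] at equilibrium.
Ka = 10^(−2.92) = 1.20 × 10^-3
Solve x² + 0.0012x − 0.000373 = 0 → x = 1.87 × 10^-2 M
% ionization = x/C₀ × 100% = 1.87 × 10^-2/0.311 × 100% = 6.0%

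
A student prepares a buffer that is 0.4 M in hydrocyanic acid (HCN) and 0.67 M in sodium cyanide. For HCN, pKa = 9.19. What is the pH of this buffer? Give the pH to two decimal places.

Using pH = pKa + log([base]/[acid]) with [base]/[acid] = 0.67/0.4:
pH = 9.19 + (+0.224) = 9.41

pH = 9.41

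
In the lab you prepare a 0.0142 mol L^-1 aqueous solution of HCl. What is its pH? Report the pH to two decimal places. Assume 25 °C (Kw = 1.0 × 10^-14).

HCl is a strong acid and dissociates completely, so [H+] = 0.0142 M.
pH = -log(0.0142) = 1.85

pH = 1.85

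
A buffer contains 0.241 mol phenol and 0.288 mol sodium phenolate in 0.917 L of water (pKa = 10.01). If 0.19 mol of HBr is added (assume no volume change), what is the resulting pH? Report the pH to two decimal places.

pH = 9.37

After neutralization: n(C6H5OH) = 0.431 mol, n(C6H5O-) = 0.098 mol.
pH = pKa + log([A⁻]/[HA]) = 10.01 + log(0.098/0.431) = 10.01 -0.643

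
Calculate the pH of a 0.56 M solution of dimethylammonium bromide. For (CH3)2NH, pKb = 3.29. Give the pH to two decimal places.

(CH3)2NH2+ is the conjugate acid of the weak base (CH3)2NH.
Kb = 10^(−3.29) = 5.13 × 10^-4
Ka = Kw/Kb = 1.0×10^-14 / 5.13 × 10^-4 = 1.95 × 10^-11
From the ICE table, Ka = x²/(0.56 − x) = 1.95 × 10^-11.
Neglecting x in the denominator: x = √(1.95 × 10^-11 × 0.56) = 3.30 × 10^-6 M
pH = −log[H+] = −log(3.30 × 10^-6) = 5.48

pH = 5.48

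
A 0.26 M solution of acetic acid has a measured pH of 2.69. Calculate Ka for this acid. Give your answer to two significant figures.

Ka = 1.6 × 10^-5

[H+] = 10^(-2.69) = 2.04 × 10^-3 M
At equilibrium [HA] = 0.26 − 2.04 × 10^-3 = 2.58 × 10^-1 M
Ka = [H+][A-]/[HA] = (2.04 × 10^-3)² / 2.58 × 10^-1 = 1.6 × 10^-5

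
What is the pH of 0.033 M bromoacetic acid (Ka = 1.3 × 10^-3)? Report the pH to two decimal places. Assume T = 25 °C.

pH = 2.23

BrCH2COOH ⇌ BrCH2COO- + H+
Let x = [H+] at equilibrium. Ka = x²/(0.033 − x).
Here C₀/Ka ≈ 25.4, so the small-x approximation fails. Use the quadratic:
x = [−0.0013 + √(0.0013² + 0.000172)]/2 = 5.93 × 10^-3 M
pH = −log[H+] = −log(5.93 × 10^-3) = 2.23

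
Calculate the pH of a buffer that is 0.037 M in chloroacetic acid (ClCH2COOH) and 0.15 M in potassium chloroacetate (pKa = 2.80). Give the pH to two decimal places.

pH = 3.41

pH = pKa + log([A⁻]/[HA]) = 2.80 + log(0.15/0.037)
pH = 2.80 + (+0.608) = 3.41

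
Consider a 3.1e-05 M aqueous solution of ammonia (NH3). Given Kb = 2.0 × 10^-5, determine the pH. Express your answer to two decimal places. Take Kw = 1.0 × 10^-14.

pH = 9.23

NH3 + H2O ⇌ NH4+ + OH-
Let x = [OH-] at equilibrium. Kb = x²/(3.1e-05 − x).
x is not negligible relative to C₀; solve x² + 2e-05·x − 6.2e-10 = 0.
x = (−Kb + √(Kb² + 4·Kb·C₀))/2 = 1.68 × 10^-5 M
pOH = −log(1.68 × 10^-5) = 4.77; pH = 14.00 − 4.77 = 9.23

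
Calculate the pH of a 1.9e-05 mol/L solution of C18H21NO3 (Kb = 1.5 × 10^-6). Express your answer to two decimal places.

pH = 8.67

C18H21NO3 + H2O ⇌ C18H22NO3+ + OH-
Kb = x²/(1.9e-05 − x) = 1.5 × 10^-6
The 5% rule fails; solving x² + Kb·x − Kb·C₀ = 0 exactly:
x = [−1.5e-06 + √(1.5e-06² + 1.14e-10)]/2 = 4.64 × 10^-6 M
pOH = 5.33, so pH = 14.00 − pOH = 8.67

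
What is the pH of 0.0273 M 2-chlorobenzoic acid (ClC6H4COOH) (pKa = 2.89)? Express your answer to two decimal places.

ClC6H4COOH ⇌ ClC6H4COO- + H+
Ka = 10^(−2.89) = 1.29 × 10^-3
Let x = [H+] at equilibrium. Ka = x²/(0.0273 − x).
x is not negligible relative to C₀; solve x² + 0.00129·x − 3.52e-05 = 0.
x = (−Ka + √(Ka² + 4·Ka·C₀))/2 = 5.32 × 10^-3 M
pH = −log(5.32 × 10^-3) = 2.27

pH = 2.27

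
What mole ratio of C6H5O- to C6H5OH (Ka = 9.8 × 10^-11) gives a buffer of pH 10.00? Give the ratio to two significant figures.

pKa = -log(9.8 × 10^-11) = 10.009
pH = pKa + log(r) ⇒ log(r) = 10.00 − 10.009 = -0.009
r = [C6H5O-]/[C6H5OH] = 10^(-0.009) = 0.979

ratio = 0.98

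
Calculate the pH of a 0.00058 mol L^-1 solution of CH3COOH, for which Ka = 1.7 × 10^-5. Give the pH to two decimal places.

CH3COOH ⇌ CH3COO- + H+
Ka = [H+]²/(0.00058 − [H+]) = 1.7 × 10^-5
The 5% rule fails; solving [H+]² + Ka·[H+] − Ka·C₀ = 0 exactly:
[H+] = [−1.7e-05 + √(1.7e-05² + 3.94e-08)]/2 = 9.12 × 10^-5 M
pH = −log(9.12 × 10^-5) = 4.04

pH = 4.04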